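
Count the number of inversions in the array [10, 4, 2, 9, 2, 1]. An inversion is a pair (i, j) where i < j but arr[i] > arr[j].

Finding inversions in [10, 4, 2, 9, 2, 1]:

(0, 1): arr[0]=10 > arr[1]=4
(0, 2): arr[0]=10 > arr[2]=2
(0, 3): arr[0]=10 > arr[3]=9
(0, 4): arr[0]=10 > arr[4]=2
(0, 5): arr[0]=10 > arr[5]=1
(1, 2): arr[1]=4 > arr[2]=2
(1, 4): arr[1]=4 > arr[4]=2
(1, 5): arr[1]=4 > arr[5]=1
(2, 5): arr[2]=2 > arr[5]=1
(3, 4): arr[3]=9 > arr[4]=2
(3, 5): arr[3]=9 > arr[5]=1
(4, 5): arr[4]=2 > arr[5]=1

Total inversions: 12

The array has 12 inversion(s): (0,1), (0,2), (0,3), (0,4), (0,5), (1,2), (1,4), (1,5), (2,5), (3,4), (3,5), (4,5). Each pair (i,j) satisfies i < j and arr[i] > arr[j].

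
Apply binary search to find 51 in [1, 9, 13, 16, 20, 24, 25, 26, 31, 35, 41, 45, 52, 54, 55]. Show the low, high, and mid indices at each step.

Binary search for 51 in [1, 9, 13, 16, 20, 24, 25, 26, 31, 35, 41, 45, 52, 54, 55]:

lo=0, hi=14, mid=7, arr[mid]=26 -> 26 < 51, search right half
lo=8, hi=14, mid=11, arr[mid]=45 -> 45 < 51, search right half
lo=12, hi=14, mid=13, arr[mid]=54 -> 54 > 51, search left half
lo=12, hi=12, mid=12, arr[mid]=52 -> 52 > 51, search left half
lo=12 > hi=11, target 51 not found

Binary search determines that 51 is not in the array after 4 comparisons. The search space was exhausted without finding the target.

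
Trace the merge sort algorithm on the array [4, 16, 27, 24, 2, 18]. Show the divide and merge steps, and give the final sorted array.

Merge sort trace:

Split: [4, 16, 27, 24, 2, 18] -> [4, 16, 27] and [24, 2, 18]
  Split: [4, 16, 27] -> [4] and [16, 27]
    Split: [16, 27] -> [16] and [27]
    Merge: [16] + [27] -> [16, 27]
  Merge: [4] + [16, 27] -> [4, 16, 27]
  Split: [24, 2, 18] -> [24] and [2, 18]
    Split: [2, 18] -> [2] and [18]
    Merge: [2] + [18] -> [2, 18]
  Merge: [24] + [2, 18] -> [2, 18, 24]
Merge: [4, 16, 27] + [2, 18, 24] -> [2, 4, 16, 18, 24, 27]

Final sorted array: [2, 4, 16, 18, 24, 27]

The merge sort proceeds by recursively splitting the array and merging sorted halves.
After all merges, the sorted array is [2, 4, 16, 18, 24, 27].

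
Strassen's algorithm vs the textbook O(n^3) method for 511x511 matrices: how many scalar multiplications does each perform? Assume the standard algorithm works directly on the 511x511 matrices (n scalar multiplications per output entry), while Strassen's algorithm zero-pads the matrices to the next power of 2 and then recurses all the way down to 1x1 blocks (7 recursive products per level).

Matrix multiplication for 511x511 matrices:

Strassen's algorithm requires power-of-2 dimensions. Pad 511x511 to 512x512 (next power of 2).

Standard algorithm: 511^3 = 133432831 multiplications
Strassen's algorithm: 7^(log2(512)) = 7^9 = 40353607 multiplications
Savings: 133432831 - 40353607 = 93079224 multiplications

Standard: 133432831 multiplications (511^3). Strassen: 40353607 multiplications (7^9, after padding to 512x512). Strassen reduces 8 recursive multiplications to 7 at each level.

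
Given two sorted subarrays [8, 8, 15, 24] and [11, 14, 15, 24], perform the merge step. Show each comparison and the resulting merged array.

Merging process:

Compare 8 vs 11: take 8 from left. Merged: [8]
Compare 8 vs 11: take 8 from left. Merged: [8, 8]
Compare 15 vs 11: take 11 from right. Merged: [8, 8, 11]
Compare 15 vs 14: take 14 from right. Merged: [8, 8, 11, 14]
Compare 15 vs 15: take 15 from left. Merged: [8, 8, 11, 14, 15]
Compare 24 vs 15: take 15 from right. Merged: [8, 8, 11, 14, 15, 15]
Compare 24 vs 24: take 24 from left. Merged: [8, 8, 11, 14, 15, 15, 24]
Append remaining from right: [24]. Merged: [8, 8, 11, 14, 15, 15, 24, 24]

Final merged array: [8, 8, 11, 14, 15, 15, 24, 24]
Total comparisons: 7

The merged array is [8, 8, 11, 14, 15, 15, 24, 24], requiring 7 comparisons. The merge step runs in O(n) time where n is the total number of elements.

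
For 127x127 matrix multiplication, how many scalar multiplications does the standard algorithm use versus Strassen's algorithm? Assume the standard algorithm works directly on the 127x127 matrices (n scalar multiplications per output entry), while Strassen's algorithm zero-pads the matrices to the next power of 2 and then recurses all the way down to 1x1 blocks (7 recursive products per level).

Matrix multiplication for 127x127 matrices:

Strassen's algorithm requires power-of-2 dimensions. Pad 127x127 to 128x128 (next power of 2).

Standard algorithm: 127^3 = 2048383 multiplications
Strassen's algorithm: 7^(log2(128)) = 7^7 = 823543 multiplications
Savings: 2048383 - 823543 = 1224840 multiplications

Standard: 2048383 multiplications (127^3). Strassen: 823543 multiplications (7^7, after padding to 128x128). Strassen reduces 8 recursive multiplications to 7 at each level.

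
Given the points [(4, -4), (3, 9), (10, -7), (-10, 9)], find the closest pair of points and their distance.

Computing all pairwise distances among 4 points:

d((4, -4), (3, 9)) = 13.0384
d((4, -4), (10, -7)) = 6.7082 <-- minimum
d((4, -4), (-10, 9)) = 19.105
d((3, 9), (10, -7)) = 17.4642
d((3, 9), (-10, 9)) = 13.0
d((10, -7), (-10, 9)) = 25.6125

Closest pair: (4, -4) and (10, -7) with distance 6.7082

The closest pair is (4, -4) and (10, -7) with Euclidean distance 6.7082. For 4 points, brute-force pairwise comparison is shown above. For large n, the divide-and-conquer algorithm (sort by x, recurse on halves, check the dividing strip) achieves O(n log n).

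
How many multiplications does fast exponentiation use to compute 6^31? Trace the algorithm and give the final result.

Computing 6^31 by squaring (build up from 6^1; each line after the first costs one multiplication):

6^1 = 6
6^2 = (6^1)^2 = 6^2 = 36
6^3 = 6 * 6^2 = 6 * 36 = 216
6^6 = (6^3)^2 = 216^2 = 46656
6^7 = 6 * 6^6 = 6 * 46656 = 279936
6^14 = (6^7)^2 = 279936^2 = 78364164096
6^15 = 6 * 6^14 = 6 * 78364164096 = 470184984576
6^30 = (6^15)^2 = 470184984576^2 = 221073919720733357899776
6^31 = 6 * 6^30 = 6 * 221073919720733357899776 = 1326443518324400147398656

Result: 1326443518324400147398656
Multiplications needed: 8 (8 lines after 6^1)

6^31 = 1326443518324400147398656. Using exponentiation by squaring, this requires 8 multiplications. The key idea: if the exponent is even, square the half-power; if odd, multiply by the base once.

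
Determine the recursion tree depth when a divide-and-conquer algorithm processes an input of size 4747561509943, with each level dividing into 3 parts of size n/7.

For divide and conquer with division factor 7:

Problem sizes at each level:
Level 0: 4747561509943
Level 1: 678223072849
Level 2: 96889010407
Level 3: 13841287201
Level 4: 1977326743
Level 5: 282475249
Level 6: 40353607
Level 7: 5764801
Level 8: 823543
Level 9: 117649
Level 10: 16807
Level 11: 2401
Level 12: 343
Level 13: 49
Level 14: 7
Level 15: 1

The root is level 0 and the size-1 base case is level 15 (the tree spans levels 0 through 15, i.e. 16 levels counting the root), so the depth is the number of divisions: log_7(4747561509943) = 15

The recursion tree depth is log_7(4747561509943) = 15. At each level, the problem size is divided by 7, so it takes 15 divisions to reduce to a base case of size 1. The algorithm makes 3 recursive calls at each level.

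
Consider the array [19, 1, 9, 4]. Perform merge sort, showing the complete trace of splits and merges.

Merge sort trace:

Split: [19, 1, 9, 4] -> [19, 1] and [9, 4]
  Split: [19, 1] -> [19] and [1]
  Merge: [19] + [1] -> [1, 19]
  Split: [9, 4] -> [9] and [4]
  Merge: [9] + [4] -> [4, 9]
Merge: [1, 19] + [4, 9] -> [1, 4, 9, 19]

Final sorted array: [1, 4, 9, 19]

The merge sort proceeds by recursively splitting the array and merging sorted halves.
After all merges, the sorted array is [1, 4, 9, 19].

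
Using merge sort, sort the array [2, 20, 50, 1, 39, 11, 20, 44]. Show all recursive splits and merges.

Merge sort trace:

Split: [2, 20, 50, 1, 39, 11, 20, 44] -> [2, 20, 50, 1] and [39, 11, 20, 44]
  Split: [2, 20, 50, 1] -> [2, 20] and [50, 1]
    Split: [2, 20] -> [2] and [20]
    Merge: [2] + [20] -> [2, 20]
    Split: [50, 1] -> [50] and [1]
    Merge: [50] + [1] -> [1, 50]
  Merge: [2, 20] + [1, 50] -> [1, 2, 20, 50]
  Split: [39, 11, 20, 44] -> [39, 11] and [20, 44]
    Split: [39, 11] -> [39] and [11]
    Merge: [39] + [11] -> [11, 39]
    Split: [20, 44] -> [20] and [44]
    Merge: [20] + [44] -> [20, 44]
  Merge: [11, 39] + [20, 44] -> [11, 20, 39, 44]
Merge: [1, 2, 20, 50] + [11, 20, 39, 44] -> [1, 2, 11, 20, 20, 39, 44, 50]

Final sorted array: [1, 2, 11, 20, 20, 39, 44, 50]

The merge sort proceeds by recursively splitting the array and merging sorted halves.
After all merges, the sorted array is [1, 2, 11, 20, 20, 39, 44, 50].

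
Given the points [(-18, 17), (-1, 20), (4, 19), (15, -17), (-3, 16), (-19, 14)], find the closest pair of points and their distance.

Computing all pairwise distances among 6 points:

d((-18, 17), (-1, 20)) = 17.2627
d((-18, 17), (4, 19)) = 22.0907
d((-18, 17), (15, -17)) = 47.3814
d((-18, 17), (-3, 16)) = 15.0333
d((-18, 17), (-19, 14)) = 3.1623 <-- minimum
d((-1, 20), (4, 19)) = 5.099
d((-1, 20), (15, -17)) = 40.3113
d((-1, 20), (-3, 16)) = 4.4721
d((-1, 20), (-19, 14)) = 18.9737
d((4, 19), (15, -17)) = 37.6431
d((4, 19), (-3, 16)) = 7.6158
d((4, 19), (-19, 14)) = 23.5372
d((15, -17), (-3, 16)) = 37.5899
d((15, -17), (-19, 14)) = 46.0109
d((-3, 16), (-19, 14)) = 16.1245

Closest pair: (-18, 17) and (-19, 14) with distance 3.1623

The closest pair is (-18, 17) and (-19, 14) with Euclidean distance 3.1623. For 6 points, brute-force pairwise comparison is shown above. For large n, the divide-and-conquer algorithm (sort by x, recurse on halves, check the dividing strip) achieves O(n log n).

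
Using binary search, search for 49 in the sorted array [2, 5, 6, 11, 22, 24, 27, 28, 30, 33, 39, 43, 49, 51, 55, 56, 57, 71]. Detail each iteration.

Binary search for 49 in [2, 5, 6, 11, 22, 24, 27, 28, 30, 33, 39, 43, 49, 51, 55, 56, 57, 71]:

lo=0, hi=17, mid=8, arr[mid]=30 -> 30 < 49, search right half
lo=9, hi=17, mid=13, arr[mid]=51 -> 51 > 49, search left half
lo=9, hi=12, mid=10, arr[mid]=39 -> 39 < 49, search right half
lo=11, hi=12, mid=11, arr[mid]=43 -> 43 < 49, search right half
lo=12, hi=12, mid=12, arr[mid]=49 -> Found target at index 12!

Binary search finds 49 at index 12 after 5 comparisons. The search repeatedly halves the search space by comparing with the middle element.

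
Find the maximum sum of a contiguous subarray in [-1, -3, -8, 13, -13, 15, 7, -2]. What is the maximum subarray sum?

Using Kadane's algorithm on [-1, -3, -8, 13, -13, 15, 7, -2]:

Scanning through the array:
Position 1 (value -3): max_ending_here = -3, max_so_far = -1
Position 2 (value -8): max_ending_here = -8, max_so_far = -1
Position 3 (value 13): max_ending_here = 13, max_so_far = 13
Position 4 (value -13): max_ending_here = 0, max_so_far = 13
Position 5 (value 15): max_ending_here = 15, max_so_far = 15
Position 6 (value 7): max_ending_here = 22, max_so_far = 22
Position 7 (value -2): max_ending_here = 20, max_so_far = 22

Maximum subarray: [13, -13, 15, 7]
Maximum sum: 22

The maximum subarray is [13, -13, 15, 7] with sum 22. This subarray runs from index 3 to index 6.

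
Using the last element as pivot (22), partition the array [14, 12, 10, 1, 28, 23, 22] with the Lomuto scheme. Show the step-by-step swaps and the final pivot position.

Lomuto partition with pivot = 22:

Initial array: [14, 12, 10, 1, 28, 23, 22]

arr[0]=14 <= 22: swap with position 0, array becomes [14, 12, 10, 1, 28, 23, 22]
arr[1]=12 <= 22: swap with position 1, array becomes [14, 12, 10, 1, 28, 23, 22]
arr[2]=10 <= 22: swap with position 2, array becomes [14, 12, 10, 1, 28, 23, 22]
arr[3]=1 <= 22: swap with position 3, array becomes [14, 12, 10, 1, 28, 23, 22]
arr[4]=28 > 22: no swap
arr[5]=23 > 22: no swap

Place pivot at position 4: [14, 12, 10, 1, 22, 23, 28]
Pivot position: 4

After partitioning with pivot 22, the array becomes [14, 12, 10, 1, 22, 23, 28]. The pivot is placed at index 4. All elements to the left of the pivot are <= 22, and all elements to the right are > 22.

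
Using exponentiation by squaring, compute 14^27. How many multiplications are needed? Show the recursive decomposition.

Computing 14^27 by squaring (build up from 14^1; each line after the first costs one multiplication):

14^1 = 14
14^2 = (14^1)^2 = 14^2 = 196
14^3 = 14 * 14^2 = 14 * 196 = 2744
14^6 = (14^3)^2 = 2744^2 = 7529536
14^12 = (14^6)^2 = 7529536^2 = 56693912375296
14^13 = 14 * 14^12 = 14 * 56693912375296 = 793714773254144
14^26 = (14^13)^2 = 793714773254144^2 = 629983141281877223603213172736
14^27 = 14 * 14^26 = 14 * 629983141281877223603213172736 = 8819763977946281130444984418304

Result: 8819763977946281130444984418304
Multiplications needed: 7 (7 lines after 14^1)

14^27 = 8819763977946281130444984418304. Using exponentiation by squaring, this requires 7 multiplications. The key idea: if the exponent is even, square the half-power; if odd, multiply by the base once.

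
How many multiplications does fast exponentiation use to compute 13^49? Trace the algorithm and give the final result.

Computing 13^49 by squaring (build up from 13^1; each line after the first costs one multiplication):

13^1 = 13
13^2 = (13^1)^2 = 13^2 = 169
13^3 = 13 * 13^2 = 13 * 169 = 2197
13^6 = (13^3)^2 = 2197^2 = 4826809
13^12 = (13^6)^2 = 4826809^2 = 23298085122481
13^24 = (13^12)^2 = 23298085122481^2 = 542800770374370512771595361
13^48 = (13^24)^2 = 542800770374370512771595361^2 = 294632676319010105335586872991323185304149065116720321
13^49 = 13 * 13^48 = 13 * 294632676319010105335586872991323185304149065116720321 = 3830224792147131369362629348887201408953937846517364173

Result: 3830224792147131369362629348887201408953937846517364173
Multiplications needed: 7 (7 lines after 13^1)

13^49 = 3830224792147131369362629348887201408953937846517364173. Using exponentiation by squaring, this requires 7 multiplications. The key idea: if the exponent is even, square the half-power; if odd, multiply by the base once.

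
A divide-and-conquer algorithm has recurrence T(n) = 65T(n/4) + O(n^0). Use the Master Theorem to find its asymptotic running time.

Master Theorem for T(n) = 65T(n/4) + O(n^0):

a = 65, b = 4, c = 0
log_b(a) = log_4(65) = 3.0112

Case 1: c = 0 < log_4(65) = 3.0112
T(n) = O(n^(log_4 65))

For T(n) = 65T(n/4) + O(n^0): log_4(65) = 3.0112. This is Case 1 of the Master Theorem (c < log_b(a), work dominated by leaves), giving O(n^(log_4 65)).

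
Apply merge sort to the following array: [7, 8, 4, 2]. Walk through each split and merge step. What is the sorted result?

Merge sort trace:

Split: [7, 8, 4, 2] -> [7, 8] and [4, 2]
  Split: [7, 8] -> [7] and [8]
  Merge: [7] + [8] -> [7, 8]
  Split: [4, 2] -> [4] and [2]
  Merge: [4] + [2] -> [2, 4]
Merge: [7, 8] + [2, 4] -> [2, 4, 7, 8]

Final sorted array: [2, 4, 7, 8]

The merge sort proceeds by recursively splitting the array and merging sorted halves.
After all merges, the sorted array is [2, 4, 7, 8].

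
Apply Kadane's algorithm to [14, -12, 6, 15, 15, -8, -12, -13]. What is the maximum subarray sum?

Using Kadane's algorithm on [14, -12, 6, 15, 15, -8, -12, -13]:

Scanning through the array:
Position 1 (value -12): max_ending_here = 2, max_so_far = 14
Position 2 (value 6): max_ending_here = 8, max_so_far = 14
Position 3 (value 15): max_ending_here = 23, max_so_far = 23
Position 4 (value 15): max_ending_here = 38, max_so_far = 38
Position 5 (value -8): max_ending_here = 30, max_so_far = 38
Position 6 (value -12): max_ending_here = 18, max_so_far = 38
Position 7 (value -13): max_ending_here = 5, max_so_far = 38

Maximum subarray: [14, -12, 6, 15, 15]
Maximum sum: 38

The maximum subarray is [14, -12, 6, 15, 15] with sum 38. This subarray runs from index 0 to index 4.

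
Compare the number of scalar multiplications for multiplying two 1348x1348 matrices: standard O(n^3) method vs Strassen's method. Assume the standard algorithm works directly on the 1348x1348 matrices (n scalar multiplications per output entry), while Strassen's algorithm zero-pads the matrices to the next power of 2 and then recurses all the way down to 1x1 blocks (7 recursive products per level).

Matrix multiplication for 1348x1348 matrices:

Strassen's algorithm requires power-of-2 dimensions. Pad 1348x1348 to 2048x2048 (next power of 2).

Standard algorithm: 1348^3 = 2449456192 multiplications
Strassen's algorithm: 7^(log2(2048)) = 7^11 = 1977326743 multiplications
Savings: 2449456192 - 1977326743 = 472129449 multiplications

Standard: 2449456192 multiplications (1348^3). Strassen: 1977326743 multiplications (7^11, after padding to 2048x2048). Strassen reduces 8 recursive multiplications to 7 at each level.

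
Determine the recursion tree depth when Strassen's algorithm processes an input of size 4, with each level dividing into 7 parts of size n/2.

For divide and conquer with division factor 2:

Problem sizes at each level:
Level 0: 4
Level 1: 2
Level 2: 1

The root is level 0 and the size-1 base case is level 2 (the tree spans levels 0 through 2, i.e. 3 levels counting the root), so the depth is the number of divisions: log_2(4) = 2

The recursion tree depth is log_2(4) = 2. At each level, the problem size is divided by 2, so it takes 2 divisions to reduce to a base case of size 1. The algorithm makes 7 recursive calls at each level.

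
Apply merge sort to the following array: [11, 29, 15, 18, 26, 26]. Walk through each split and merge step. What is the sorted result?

Merge sort trace:

Split: [11, 29, 15, 18, 26, 26] -> [11, 29, 15] and [18, 26, 26]
  Split: [11, 29, 15] -> [11] and [29, 15]
    Split: [29, 15] -> [29] and [15]
    Merge: [29] + [15] -> [15, 29]
  Merge: [11] + [15, 29] -> [11, 15, 29]
  Split: [18, 26, 26] -> [18] and [26, 26]
    Split: [26, 26] -> [26] and [26]
    Merge: [26] + [26] -> [26, 26]
  Merge: [18] + [26, 26] -> [18, 26, 26]
Merge: [11, 15, 29] + [18, 26, 26] -> [11, 15, 18, 26, 26, 29]

Final sorted array: [11, 15, 18, 26, 26, 29]

The merge sort proceeds by recursively splitting the array and merging sorted halves.
After all merges, the sorted array is [11, 15, 18, 26, 26, 29].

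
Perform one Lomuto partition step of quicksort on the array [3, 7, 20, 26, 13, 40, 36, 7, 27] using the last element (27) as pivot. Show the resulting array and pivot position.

Lomuto partition with pivot = 27:

Initial array: [3, 7, 20, 26, 13, 40, 36, 7, 27]

arr[0]=3 <= 27: swap with position 0, array becomes [3, 7, 20, 26, 13, 40, 36, 7, 27]
arr[1]=7 <= 27: swap with position 1, array becomes [3, 7, 20, 26, 13, 40, 36, 7, 27]
arr[2]=20 <= 27: swap with position 2, array becomes [3, 7, 20, 26, 13, 40, 36, 7, 27]
arr[3]=26 <= 27: swap with position 3, array becomes [3, 7, 20, 26, 13, 40, 36, 7, 27]
arr[4]=13 <= 27: swap with position 4, array becomes [3, 7, 20, 26, 13, 40, 36, 7, 27]
arr[5]=40 > 27: no swap
arr[6]=36 > 27: no swap
arr[7]=7 <= 27: swap with position 5, array becomes [3, 7, 20, 26, 13, 7, 36, 40, 27]

Place pivot at position 6: [3, 7, 20, 26, 13, 7, 27, 40, 36]
Pivot position: 6

After partitioning with pivot 27, the array becomes [3, 7, 20, 26, 13, 7, 27, 40, 36]. The pivot is placed at index 6. All elements to the left of the pivot are <= 27, and all elements to the right are > 27.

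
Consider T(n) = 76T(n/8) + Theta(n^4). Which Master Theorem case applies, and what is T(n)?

Master Theorem for T(n) = 76T(n/8) + O(n^4):

a = 76, b = 8, c = 4
log_b(a) = log_8(76) = 2.0826

Case 3: c = 4 > log_8(76) = 2.0826
T(n) = O(n^4) = O(n^4)

For T(n) = 76T(n/8) + O(n^4): log_8(76) = 2.0826. This is Case 3 of the Master Theorem (c > log_b(a), work dominated by root), giving O(n^4).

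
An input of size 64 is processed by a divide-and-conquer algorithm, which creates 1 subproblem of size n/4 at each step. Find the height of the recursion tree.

For divide and conquer with division factor 4:

Problem sizes at each level:
Level 0: 64
Level 1: 16
Level 2: 4
Level 3: 1

The root is level 0 and the size-1 base case is level 3 (the tree spans levels 0 through 3, i.e. 4 levels counting the root), so the depth is the number of divisions: log_4(64) = 3

The recursion tree depth is log_4(64) = 3. At each level, the problem size is divided by 4, so it takes 3 divisions to reduce to a base case of size 1. The algorithm makes 1 recursive call at each level.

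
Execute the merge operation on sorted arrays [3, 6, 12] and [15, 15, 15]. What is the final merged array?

Merging process:

Compare 3 vs 15: take 3 from left. Merged: [3]
Compare 6 vs 15: take 6 from left. Merged: [3, 6]
Compare 12 vs 15: take 12 from left. Merged: [3, 6, 12]
Append remaining from right: [15, 15, 15]. Merged: [3, 6, 12, 15, 15, 15]

Final merged array: [3, 6, 12, 15, 15, 15]
Total comparisons: 3

The merged array is [3, 6, 12, 15, 15, 15], requiring 3 comparisons. The merge step runs in O(n) time where n is the total number of elements.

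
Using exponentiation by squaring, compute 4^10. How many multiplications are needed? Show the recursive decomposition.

Computing 4^10 by squaring (build up from 4^1; each line after the first costs one multiplication):

4^1 = 4
4^2 = (4^1)^2 = 4^2 = 16
4^4 = (4^2)^2 = 16^2 = 256
4^5 = 4 * 4^4 = 4 * 256 = 1024
4^10 = (4^5)^2 = 1024^2 = 1048576

Result: 1048576
Multiplications needed: 4 (4 lines after 4^1)

4^10 = 1048576. Using exponentiation by squaring, this requires 4 multiplications. The key idea: if the exponent is even, square the half-power; if odd, multiply by the base once.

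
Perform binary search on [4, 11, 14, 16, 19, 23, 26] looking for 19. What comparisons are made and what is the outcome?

Binary search for 19 in [4, 11, 14, 16, 19, 23, 26]:

lo=0, hi=6, mid=3, arr[mid]=16 -> 16 < 19, search right half
lo=4, hi=6, mid=5, arr[mid]=23 -> 23 > 19, search left half
lo=4, hi=4, mid=4, arr[mid]=19 -> Found target at index 4!

Binary search finds 19 at index 4 after 3 comparisons. The search repeatedly halves the search space by comparing with the middle element.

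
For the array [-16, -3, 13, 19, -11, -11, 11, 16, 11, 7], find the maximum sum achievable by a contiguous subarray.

Using Kadane's algorithm on [-16, -3, 13, 19, -11, -11, 11, 16, 11, 7]:

Scanning through the array:
Position 1 (value -3): max_ending_here = -3, max_so_far = -3
Position 2 (value 13): max_ending_here = 13, max_so_far = 13
Position 3 (value 19): max_ending_here = 32, max_so_far = 32
Position 4 (value -11): max_ending_here = 21, max_so_far = 32
Position 5 (value -11): max_ending_here = 10, max_so_far = 32
Position 6 (value 11): max_ending_here = 21, max_so_far = 32
Position 7 (value 16): max_ending_here = 37, max_so_far = 37
Position 8 (value 11): max_ending_here = 48, max_so_far = 48
Position 9 (value 7): max_ending_here = 55, max_so_far = 55

Maximum subarray: [13, 19, -11, -11, 11, 16, 11, 7]
Maximum sum: 55

The maximum subarray is [13, 19, -11, -11, 11, 16, 11, 7] with sum 55. This subarray runs from index 2 to index 9.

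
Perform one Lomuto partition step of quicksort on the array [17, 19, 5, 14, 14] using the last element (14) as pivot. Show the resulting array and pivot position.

Lomuto partition with pivot = 14:

Initial array: [17, 19, 5, 14, 14]

arr[0]=17 > 14: no swap
arr[1]=19 > 14: no swap
arr[2]=5 <= 14: swap with position 0, array becomes [5, 19, 17, 14, 14]
arr[3]=14 <= 14: swap with position 1, array becomes [5, 14, 17, 19, 14]

Place pivot at position 2: [5, 14, 14, 19, 17]
Pivot position: 2

After partitioning with pivot 14, the array becomes [5, 14, 14, 19, 17]. The pivot is placed at index 2. All elements to the left of the pivot are <= 14, and all elements to the right are > 14.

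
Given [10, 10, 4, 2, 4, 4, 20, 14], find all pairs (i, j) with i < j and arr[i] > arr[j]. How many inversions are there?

Finding inversions in [10, 10, 4, 2, 4, 4, 20, 14]:

(0, 2): arr[0]=10 > arr[2]=4
(0, 3): arr[0]=10 > arr[3]=2
(0, 4): arr[0]=10 > arr[4]=4
(0, 5): arr[0]=10 > arr[5]=4
(1, 2): arr[1]=10 > arr[2]=4
(1, 3): arr[1]=10 > arr[3]=2
(1, 4): arr[1]=10 > arr[4]=4
(1, 5): arr[1]=10 > arr[5]=4
(2, 3): arr[2]=4 > arr[3]=2
(6, 7): arr[6]=20 > arr[7]=14

Total inversions: 10

The array has 10 inversion(s): (0,2), (0,3), (0,4), (0,5), (1,2), (1,3), (1,4), (1,5), (2,3), (6,7). Each pair (i,j) satisfies i < j and arr[i] > arr[j].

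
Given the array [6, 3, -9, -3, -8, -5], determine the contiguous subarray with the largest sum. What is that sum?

Using Kadane's algorithm on [6, 3, -9, -3, -8, -5]:

Scanning through the array:
Position 1 (value 3): max_ending_here = 9, max_so_far = 9
Position 2 (value -9): max_ending_here = 0, max_so_far = 9
Position 3 (value -3): max_ending_here = -3, max_so_far = 9
Position 4 (value -8): max_ending_here = -8, max_so_far = 9
Position 5 (value -5): max_ending_here = -5, max_so_far = 9

Maximum subarray: [6, 3]
Maximum sum: 9

The maximum subarray is [6, 3] with sum 9. This subarray runs from index 0 to index 1.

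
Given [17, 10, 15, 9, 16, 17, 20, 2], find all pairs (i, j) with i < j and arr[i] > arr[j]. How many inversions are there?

Finding inversions in [17, 10, 15, 9, 16, 17, 20, 2]:

(0, 1): arr[0]=17 > arr[1]=10
(0, 2): arr[0]=17 > arr[2]=15
(0, 3): arr[0]=17 > arr[3]=9
(0, 4): arr[0]=17 > arr[4]=16
(0, 7): arr[0]=17 > arr[7]=2
(1, 3): arr[1]=10 > arr[3]=9
(1, 7): arr[1]=10 > arr[7]=2
(2, 3): arr[2]=15 > arr[3]=9
(2, 7): arr[2]=15 > arr[7]=2
(3, 7): arr[3]=9 > arr[7]=2
(4, 7): arr[4]=16 > arr[7]=2
(5, 7): arr[5]=17 > arr[7]=2
(6, 7): arr[6]=20 > arr[7]=2

Total inversions: 13

The array has 13 inversion(s): (0,1), (0,2), (0,3), (0,4), (0,7), (1,3), (1,7), (2,3), (2,7), (3,7), (4,7), (5,7), (6,7). Each pair (i,j) satisfies i < j and arr[i] > arr[j].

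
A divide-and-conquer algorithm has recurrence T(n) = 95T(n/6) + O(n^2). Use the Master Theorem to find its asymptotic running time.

Master Theorem for T(n) = 95T(n/6) + O(n^2):

a = 95, b = 6, c = 2
log_b(a) = log_6(95) = 2.5416

Case 1: c = 2 < log_6(95) = 2.5416
T(n) = O(n^(log_6 95))

For T(n) = 95T(n/6) + O(n^2): log_6(95) = 2.5416. This is Case 1 of the Master Theorem (c < log_b(a), work dominated by leaves), giving O(n^(log_6 95)).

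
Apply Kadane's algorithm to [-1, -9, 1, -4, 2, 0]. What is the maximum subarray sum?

Using Kadane's algorithm on [-1, -9, 1, -4, 2, 0]:

Scanning through the array:
Position 1 (value -9): max_ending_here = -9, max_so_far = -1
Position 2 (value 1): max_ending_here = 1, max_so_far = 1
Position 3 (value -4): max_ending_here = -3, max_so_far = 1
Position 4 (value 2): max_ending_here = 2, max_so_far = 2
Position 5 (value 0): max_ending_here = 2, max_so_far = 2

Maximum subarray: [2]
Maximum sum: 2

The maximum subarray is [2] with sum 2. This subarray runs from index 4 to index 4.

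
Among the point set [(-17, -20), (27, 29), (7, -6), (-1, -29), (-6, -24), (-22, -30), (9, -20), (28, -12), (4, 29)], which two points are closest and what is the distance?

Computing all pairwise distances among 9 points:

d((-17, -20), (27, 29)) = 65.8559
d((-17, -20), (7, -6)) = 27.7849
d((-17, -20), (-1, -29)) = 18.3576
d((-17, -20), (-6, -24)) = 11.7047
d((-17, -20), (-22, -30)) = 11.1803
d((-17, -20), (9, -20)) = 26.0
d((-17, -20), (28, -12)) = 45.7056
d((-17, -20), (4, 29)) = 53.3104
d((27, 29), (7, -6)) = 40.3113
d((27, 29), (-1, -29)) = 64.405
d((27, 29), (-6, -24)) = 62.434
d((27, 29), (-22, -30)) = 76.6942
d((27, 29), (9, -20)) = 52.2015
d((27, 29), (28, -12)) = 41.0122
d((27, 29), (4, 29)) = 23.0
d((7, -6), (-1, -29)) = 24.3516
d((7, -6), (-6, -24)) = 22.2036
d((7, -6), (-22, -30)) = 37.6431
d((7, -6), (9, -20)) = 14.1421
d((7, -6), (28, -12)) = 21.8403
d((7, -6), (4, 29)) = 35.1283
d((-1, -29), (-6, -24)) = 7.0711 <-- minimum
d((-1, -29), (-22, -30)) = 21.0238
d((-1, -29), (9, -20)) = 13.4536
d((-1, -29), (28, -12)) = 33.6155
d((-1, -29), (4, 29)) = 58.2151
d((-6, -24), (-22, -30)) = 17.088
d((-6, -24), (9, -20)) = 15.5242
d((-6, -24), (28, -12)) = 36.0555
d((-6, -24), (4, 29)) = 53.9351
d((-22, -30), (9, -20)) = 32.573
d((-22, -30), (28, -12)) = 53.1413
d((-22, -30), (4, 29)) = 64.4748
d((9, -20), (28, -12)) = 20.6155
d((9, -20), (4, 29)) = 49.2544
d((28, -12), (4, 29)) = 47.5079

Closest pair: (-1, -29) and (-6, -24) with distance 7.0711

The closest pair is (-1, -29) and (-6, -24) with Euclidean distance 7.0711. For 9 points, brute-force pairwise comparison is shown above. For large n, the divide-and-conquer algorithm (sort by x, recurse on halves, check the dividing strip) achieves O(n log n).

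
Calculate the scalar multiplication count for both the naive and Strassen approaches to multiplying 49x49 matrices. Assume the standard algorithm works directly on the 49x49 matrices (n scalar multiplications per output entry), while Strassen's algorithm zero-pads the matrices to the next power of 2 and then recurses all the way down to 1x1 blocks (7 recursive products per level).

Matrix multiplication for 49x49 matrices:

Strassen's algorithm requires power-of-2 dimensions. Pad 49x49 to 64x64 (next power of 2).

Standard algorithm: 49^3 = 117649 multiplications
Strassen's algorithm: 7^(log2(64)) = 7^6 = 117649 multiplications
Savings: 117649 - 117649 = 0 multiplications

Standard: 117649 multiplications (49^3). Strassen: 117649 multiplications (7^6, after padding to 64x64). Strassen reduces 8 recursive multiplications to 7 at each level.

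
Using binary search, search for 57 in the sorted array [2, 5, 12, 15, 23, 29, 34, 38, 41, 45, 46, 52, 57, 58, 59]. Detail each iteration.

Binary search for 57 in [2, 5, 12, 15, 23, 29, 34, 38, 41, 45, 46, 52, 57, 58, 59]:

lo=0, hi=14, mid=7, arr[mid]=38 -> 38 < 57, search right half
lo=8, hi=14, mid=11, arr[mid]=52 -> 52 < 57, search right half
lo=12, hi=14, mid=13, arr[mid]=58 -> 58 > 57, search left half
lo=12, hi=12, mid=12, arr[mid]=57 -> Found target at index 12!

Binary search finds 57 at index 12 after 4 comparisons. The search repeatedly halves the search space by comparing with the middle element.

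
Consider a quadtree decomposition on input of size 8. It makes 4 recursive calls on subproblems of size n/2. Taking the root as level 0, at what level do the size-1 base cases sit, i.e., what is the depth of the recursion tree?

For divide and conquer with division factor 2:

Problem sizes at each level:
Level 0: 8
Level 1: 4
Level 2: 2
Level 3: 1

The root is level 0 and the size-1 base case is level 3 (the tree spans levels 0 through 3, i.e. 4 levels counting the root), so the depth is the number of divisions: log_2(8) = 3

The recursion tree depth is log_2(8) = 3. At each level, the problem size is divided by 2, so it takes 3 divisions to reduce to a base case of size 1. The algorithm makes 4 recursive calls at each level.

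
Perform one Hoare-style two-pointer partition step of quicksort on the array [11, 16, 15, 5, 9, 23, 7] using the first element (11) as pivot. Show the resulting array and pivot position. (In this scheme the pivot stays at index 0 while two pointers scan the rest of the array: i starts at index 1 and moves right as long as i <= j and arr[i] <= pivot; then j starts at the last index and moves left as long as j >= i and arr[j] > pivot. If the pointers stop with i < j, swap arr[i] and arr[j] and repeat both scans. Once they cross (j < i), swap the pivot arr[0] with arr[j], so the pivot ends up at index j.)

Hoare-style two-pointer partition with pivot = 11:

Initial array: [11, 16, 15, 5, 9, 23, 7]

Pointers start at i = 1, j = 6.
i stops at index 1 (arr[1]=16 > 11), j stops at index 6 (arr[6]=7 <= 11): swap arr[1] and arr[6], array becomes [11, 7, 15, 5, 9, 23, 16]
i stops at index 2 (arr[2]=15 > 11), j stops at index 4 (arr[4]=9 <= 11): swap arr[2] and arr[4], array becomes [11, 7, 9, 5, 15, 23, 16]
i ends at 4, j ends at 3: the pointers have crossed (j < i), so scanning stops.

Swap pivot arr[0] with arr[3] to place pivot at position 3: [5, 7, 9, 11, 15, 23, 16]
Pivot position: 3

After partitioning with pivot 11, the array becomes [5, 7, 9, 11, 15, 23, 16]. The pivot is placed at index 3. All elements to the left of the pivot are <= 11, and all elements to the right are > 11.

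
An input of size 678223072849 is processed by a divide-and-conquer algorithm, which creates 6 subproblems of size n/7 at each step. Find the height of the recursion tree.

For divide and conquer with division factor 7:

Problem sizes at each level:
Level 0: 678223072849
Level 1: 96889010407
Level 2: 13841287201
Level 3: 1977326743
Level 4: 282475249
Level 5: 40353607
Level 6: 5764801
Level 7: 823543
Level 8: 117649
Level 9: 16807
Level 10: 2401
Level 11: 343
Level 12: 49
Level 13: 7
Level 14: 1

The root is level 0 and the size-1 base case is level 14 (the tree spans levels 0 through 14, i.e. 15 levels counting the root), so the depth is the number of divisions: log_7(678223072849) = 14

The recursion tree depth is log_7(678223072849) = 14. At each level, the problem size is divided by 7, so it takes 14 divisions to reduce to a base case of size 1. The algorithm makes 6 recursive calls at each level.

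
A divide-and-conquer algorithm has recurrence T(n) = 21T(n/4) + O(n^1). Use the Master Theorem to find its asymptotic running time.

Master Theorem for T(n) = 21T(n/4) + O(n^1):

a = 21, b = 4, c = 1
log_b(a) = log_4(21) = 2.1962

Case 1: c = 1 < log_4(21) = 2.1962
T(n) = O(n^(log_4 21))

For T(n) = 21T(n/4) + O(n^1): log_4(21) = 2.1962. This is Case 1 of the Master Theorem (c < log_b(a), work dominated by leaves), giving O(n^(log_4 21)).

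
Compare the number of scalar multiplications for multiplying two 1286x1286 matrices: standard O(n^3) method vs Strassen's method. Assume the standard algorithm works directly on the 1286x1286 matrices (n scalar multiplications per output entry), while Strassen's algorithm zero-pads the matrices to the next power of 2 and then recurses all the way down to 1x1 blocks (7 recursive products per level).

Matrix multiplication for 1286x1286 matrices:

Strassen's algorithm requires power-of-2 dimensions. Pad 1286x1286 to 2048x2048 (next power of 2).

Standard algorithm: 1286^3 = 2126781656 multiplications
Strassen's algorithm: 7^(log2(2048)) = 7^11 = 1977326743 multiplications
Savings: 2126781656 - 1977326743 = 149454913 multiplications

Standard: 2126781656 multiplications (1286^3). Strassen: 1977326743 multiplications (7^11, after padding to 2048x2048). Strassen reduces 8 recursive multiplications to 7 at each level.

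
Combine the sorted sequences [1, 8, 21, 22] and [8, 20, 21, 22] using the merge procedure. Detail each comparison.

Merging process:

Compare 1 vs 8: take 1 from left. Merged: [1]
Compare 8 vs 8: take 8 from left. Merged: [1, 8]
Compare 21 vs 8: take 8 from right. Merged: [1, 8, 8]
Compare 21 vs 20: take 20 from right. Merged: [1, 8, 8, 20]
Compare 21 vs 21: take 21 from left. Merged: [1, 8, 8, 20, 21]
Compare 22 vs 21: take 21 from right. Merged: [1, 8, 8, 20, 21, 21]
Compare 22 vs 22: take 22 from left. Merged: [1, 8, 8, 20, 21, 21, 22]
Append remaining from right: [22]. Merged: [1, 8, 8, 20, 21, 21, 22, 22]

Final merged array: [1, 8, 8, 20, 21, 21, 22, 22]
Total comparisons: 7

The merged array is [1, 8, 8, 20, 21, 21, 22, 22], requiring 7 comparisons. The merge step runs in O(n) time where n is the total number of elements.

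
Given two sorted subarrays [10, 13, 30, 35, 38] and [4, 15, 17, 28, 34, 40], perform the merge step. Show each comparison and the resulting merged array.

Merging process:

Compare 10 vs 4: take 4 from right. Merged: [4]
Compare 10 vs 15: take 10 from left. Merged: [4, 10]
Compare 13 vs 15: take 13 from left. Merged: [4, 10, 13]
Compare 30 vs 15: take 15 from right. Merged: [4, 10, 13, 15]
Compare 30 vs 17: take 17 from right. Merged: [4, 10, 13, 15, 17]
Compare 30 vs 28: take 28 from right. Merged: [4, 10, 13, 15, 17, 28]
Compare 30 vs 34: take 30 from left. Merged: [4, 10, 13, 15, 17, 28, 30]
Compare 35 vs 34: take 34 from right. Merged: [4, 10, 13, 15, 17, 28, 30, 34]
Compare 35 vs 40: take 35 from left. Merged: [4, 10, 13, 15, 17, 28, 30, 34, 35]
Compare 38 vs 40: take 38 from left. Merged: [4, 10, 13, 15, 17, 28, 30, 34, 35, 38]
Append remaining from right: [40]. Merged: [4, 10, 13, 15, 17, 28, 30, 34, 35, 38, 40]

Final merged array: [4, 10, 13, 15, 17, 28, 30, 34, 35, 38, 40]
Total comparisons: 10

The merged array is [4, 10, 13, 15, 17, 28, 30, 34, 35, 38, 40], requiring 10 comparisons. The merge step runs in O(n) time where n is the total number of elements.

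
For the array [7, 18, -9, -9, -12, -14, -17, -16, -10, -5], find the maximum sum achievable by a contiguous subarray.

Using Kadane's algorithm on [7, 18, -9, -9, -12, -14, -17, -16, -10, -5]:

Scanning through the array:
Position 1 (value 18): max_ending_here = 25, max_so_far = 25
Position 2 (value -9): max_ending_here = 16, max_so_far = 25
Position 3 (value -9): max_ending_here = 7, max_so_far = 25
Position 4 (value -12): max_ending_here = -5, max_so_far = 25
Position 5 (value -14): max_ending_here = -14, max_so_far = 25
Position 6 (value -17): max_ending_here = -17, max_so_far = 25
Position 7 (value -16): max_ending_here = -16, max_so_far = 25
Position 8 (value -10): max_ending_here = -10, max_so_far = 25
Position 9 (value -5): max_ending_here = -5, max_so_far = 25

Maximum subarray: [7, 18]
Maximum sum: 25

The maximum subarray is [7, 18] with sum 25. This subarray runs from index 0 to index 1.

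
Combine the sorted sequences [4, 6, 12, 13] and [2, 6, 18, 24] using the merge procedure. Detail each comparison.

Merging process:

Compare 4 vs 2: take 2 from right. Merged: [2]
Compare 4 vs 6: take 4 from left. Merged: [2, 4]
Compare 6 vs 6: take 6 from left. Merged: [2, 4, 6]
Compare 12 vs 6: take 6 from right. Merged: [2, 4, 6, 6]
Compare 12 vs 18: take 12 from left. Merged: [2, 4, 6, 6, 12]
Compare 13 vs 18: take 13 from left. Merged: [2, 4, 6, 6, 12, 13]
Append remaining from right: [18, 24]. Merged: [2, 4, 6, 6, 12, 13, 18, 24]

Final merged array: [2, 4, 6, 6, 12, 13, 18, 24]
Total comparisons: 6

The merged array is [2, 4, 6, 6, 12, 13, 18, 24], requiring 6 comparisons. The merge step runs in O(n) time where n is the total number of elements.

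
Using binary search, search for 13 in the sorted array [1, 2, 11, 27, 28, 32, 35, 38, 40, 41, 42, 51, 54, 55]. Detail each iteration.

Binary search for 13 in [1, 2, 11, 27, 28, 32, 35, 38, 40, 41, 42, 51, 54, 55]:

lo=0, hi=13, mid=6, arr[mid]=35 -> 35 > 13, search left half
lo=0, hi=5, mid=2, arr[mid]=11 -> 11 < 13, search right half
lo=3, hi=5, mid=4, arr[mid]=28 -> 28 > 13, search left half
lo=3, hi=3, mid=3, arr[mid]=27 -> 27 > 13, search left half
lo=3 > hi=2, target 13 not found

Binary search determines that 13 is not in the array after 4 comparisons. The search space was exhausted without finding the target.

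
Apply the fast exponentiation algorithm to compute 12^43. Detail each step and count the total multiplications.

Computing 12^43 by squaring (build up from 12^1; each line after the first costs one multiplication):

12^1 = 12
12^2 = (12^1)^2 = 12^2 = 144
12^4 = (12^2)^2 = 144^2 = 20736
12^5 = 12 * 12^4 = 12 * 20736 = 248832
12^10 = (12^5)^2 = 248832^2 = 61917364224
12^20 = (12^10)^2 = 61917364224^2 = 3833759992447475122176
12^21 = 12 * 12^20 = 12 * 3833759992447475122176 = 46005119909369701466112
12^42 = (12^21)^2 = 46005119909369701466112^2 = 2116471057875484488839167999221661362284396544
12^43 = 12 * 12^42 = 12 * 2116471057875484488839167999221661362284396544 = 25397652694505813866070015990659936347412758528

Result: 25397652694505813866070015990659936347412758528
Multiplications needed: 8 (8 lines after 12^1)

12^43 = 25397652694505813866070015990659936347412758528. Using exponentiation by squaring, this requires 8 multiplications. The key idea: if the exponent is even, square the half-power; if odd, multiply by the base once.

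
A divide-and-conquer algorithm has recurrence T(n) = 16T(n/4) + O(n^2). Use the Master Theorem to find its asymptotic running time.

Master Theorem for T(n) = 16T(n/4) + O(n^2):

a = 16, b = 4, c = 2
log_b(a) = log_4(16) = 2.0000

Case 2: c = 2 = log_4(16) = 2.0000
T(n) = O(n^2 log n) = O(n^2 log n)

For T(n) = 16T(n/4) + O(n^2): log_4(16) = 2.0000. This is Case 2 of the Master Theorem (c = log_b(a), equal work at all levels), giving O(n^2 log n).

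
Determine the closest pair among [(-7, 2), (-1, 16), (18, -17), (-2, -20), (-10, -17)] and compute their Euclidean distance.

Computing all pairwise distances among 5 points:

d((-7, 2), (-1, 16)) = 15.2315
d((-7, 2), (18, -17)) = 31.4006
d((-7, 2), (-2, -20)) = 22.561
d((-7, 2), (-10, -17)) = 19.2354
d((-1, 16), (18, -17)) = 38.0789
d((-1, 16), (-2, -20)) = 36.0139
d((-1, 16), (-10, -17)) = 34.2053
d((18, -17), (-2, -20)) = 20.2237
d((18, -17), (-10, -17)) = 28.0
d((-2, -20), (-10, -17)) = 8.544 <-- minimum

Closest pair: (-2, -20) and (-10, -17) with distance 8.544

The closest pair is (-2, -20) and (-10, -17) with Euclidean distance 8.544. For 5 points, brute-force pairwise comparison is shown above. For large n, the divide-and-conquer algorithm (sort by x, recurse on halves, check the dividing strip) achieves O(n log n).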